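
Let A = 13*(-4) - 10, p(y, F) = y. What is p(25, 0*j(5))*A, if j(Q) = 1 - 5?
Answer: -1550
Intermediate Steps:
j(Q) = -4
A = -62 (A = -52 - 10 = -62)
p(25, 0*j(5))*A = 25*(-62) = -1550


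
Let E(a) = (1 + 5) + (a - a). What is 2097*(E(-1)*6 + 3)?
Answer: 81783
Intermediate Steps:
E(a) = 6 (E(a) = 6 + 0 = 6)
2097*(E(-1)*6 + 3) = 2097*(6*6 + 3) = 2097*(36 + 3) = 2097*39 = 81783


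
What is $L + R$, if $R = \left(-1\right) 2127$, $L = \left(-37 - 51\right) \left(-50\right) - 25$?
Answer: $2248$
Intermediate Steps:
$L = 4375$ ($L = \left(-37 - 51\right) \left(-50\right) - 25 = \left(-88\right) \left(-50\right) - 25 = 4400 - 25 = 4375$)
$R = -2127$
$L + R = 4375 - 2127 = 2248$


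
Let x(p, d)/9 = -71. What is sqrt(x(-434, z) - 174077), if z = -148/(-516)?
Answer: 2*I*sqrt(43679) ≈ 417.99*I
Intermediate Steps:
z = 37/129 (z = -148*(-1/516) = 37/129 ≈ 0.28682)
x(p, d) = -639 (x(p, d) = 9*(-71) = -639)
sqrt(x(-434, z) - 174077) = sqrt(-639 - 174077) = sqrt(-174716) = 2*I*sqrt(43679)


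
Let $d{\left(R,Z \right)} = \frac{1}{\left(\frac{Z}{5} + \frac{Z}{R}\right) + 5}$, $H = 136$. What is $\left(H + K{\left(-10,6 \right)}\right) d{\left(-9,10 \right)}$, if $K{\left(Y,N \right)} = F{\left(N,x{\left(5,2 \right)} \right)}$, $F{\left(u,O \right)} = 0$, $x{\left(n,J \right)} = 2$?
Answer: $\frac{1224}{53} \approx 23.094$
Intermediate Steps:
$K{\left(Y,N \right)} = 0$
$d{\left(R,Z \right)} = \frac{1}{5 + \frac{Z}{5} + \frac{Z}{R}}$ ($d{\left(R,Z \right)} = \frac{1}{\left(Z \frac{1}{5} + \frac{Z}{R}\right) + 5} = \frac{1}{\left(\frac{Z}{5} + \frac{Z}{R}\right) + 5} = \frac{1}{5 + \frac{Z}{5} + \frac{Z}{R}}$)
$\left(H + K{\left(-10,6 \right)}\right) d{\left(-9,10 \right)} = \left(136 + 0\right) 5 \left(-9\right) \frac{1}{5 \cdot 10 + 25 \left(-9\right) - 90} = 136 \cdot 5 \left(-9\right) \frac{1}{50 - 225 - 90} = 136 \cdot 5 \left(-9\right) \frac{1}{-265} = 136 \cdot 5 \left(-9\right) \left(- \frac{1}{265}\right) = 136 \cdot \frac{9}{53} = \frac{1224}{53}$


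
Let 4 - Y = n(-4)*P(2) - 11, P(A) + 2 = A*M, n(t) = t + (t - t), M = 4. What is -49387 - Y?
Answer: -49426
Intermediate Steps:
n(t) = t (n(t) = t + 0 = t)
P(A) = -2 + 4*A (P(A) = -2 + A*4 = -2 + 4*A)
Y = 39 (Y = 4 - (-4*(-2 + 4*2) - 11) = 4 - (-4*(-2 + 8) - 11) = 4 - (-4*6 - 11) = 4 - (-24 - 11) = 4 - 1*(-35) = 4 + 35 = 39)
-49387 - Y = -49387 - 1*39 = -49387 - 39 = -49426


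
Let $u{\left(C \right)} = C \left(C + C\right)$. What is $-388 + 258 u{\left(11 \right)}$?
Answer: $62048$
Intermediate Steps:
$u{\left(C \right)} = 2 C^{2}$ ($u{\left(C \right)} = C 2 C = 2 C^{2}$)
$-388 + 258 u{\left(11 \right)} = -388 + 258 \cdot 2 \cdot 11^{2} = -388 + 258 \cdot 2 \cdot 121 = -388 + 258 \cdot 242 = -388 + 62436 = 62048$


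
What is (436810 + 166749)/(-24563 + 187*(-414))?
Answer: -54869/9271 ≈ -5.9184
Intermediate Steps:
(436810 + 166749)/(-24563 + 187*(-414)) = 603559/(-24563 - 77418) = 603559/(-101981) = 603559*(-1/101981) = -54869/9271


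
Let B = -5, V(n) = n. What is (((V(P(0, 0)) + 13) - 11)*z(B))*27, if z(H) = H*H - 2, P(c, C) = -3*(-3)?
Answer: 6831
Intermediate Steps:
P(c, C) = 9
z(H) = -2 + H**2 (z(H) = H**2 - 2 = -2 + H**2)
(((V(P(0, 0)) + 13) - 11)*z(B))*27 = (((9 + 13) - 11)*(-2 + (-5)**2))*27 = ((22 - 11)*(-2 + 25))*27 = (11*23)*27 = 253*27 = 6831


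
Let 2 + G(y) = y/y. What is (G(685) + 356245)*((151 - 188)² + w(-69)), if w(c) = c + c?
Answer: 438536364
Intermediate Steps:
w(c) = 2*c
G(y) = -1 (G(y) = -2 + y/y = -2 + 1 = -1)
(G(685) + 356245)*((151 - 188)² + w(-69)) = (-1 + 356245)*((151 - 188)² + 2*(-69)) = 356244*((-37)² - 138) = 356244*(1369 - 138) = 356244*1231 = 438536364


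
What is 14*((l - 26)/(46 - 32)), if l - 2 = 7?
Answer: -17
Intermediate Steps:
l = 9 (l = 2 + 7 = 9)
14*((l - 26)/(46 - 32)) = 14*((9 - 26)/(46 - 32)) = 14*(-17/14) = -17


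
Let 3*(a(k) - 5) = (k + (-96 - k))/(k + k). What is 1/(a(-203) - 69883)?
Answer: -203/14185218 ≈ -1.4311e-5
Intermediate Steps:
a(k) = 5 - 16/k (a(k) = 5 + ((k + (-96 - k))/(k + k))/3 = 5 + (-96*1/(2*k))/3 = 5 + (-48/k)/3 = 5 - 16/k)
1/(a(-203) - 69883) = 1/((5 - 16/(-203)) - 69883) = 1/((5 - 16*(-1/203)) - 69883) = 1/((5 + 16/203) - 69883) = 1/(1031/203 - 69883) = 1/(-14185218/203) = -203/14185218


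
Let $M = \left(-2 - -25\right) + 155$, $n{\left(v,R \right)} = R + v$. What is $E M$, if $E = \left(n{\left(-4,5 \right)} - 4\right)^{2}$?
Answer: $1602$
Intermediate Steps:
$M = 178$ ($M = \left(-2 + 25\right) + 155 = 23 + 155 = 178$)
$E = 9$ ($E = \left(\left(5 - 4\right) - 4\right)^{2} = \left(1 - 4\right)^{2} = \left(-3\right)^{2} = 9$)
$E M = 9 \cdot 178 = 1602$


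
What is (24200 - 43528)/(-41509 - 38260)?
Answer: 19328/79769 ≈ 0.24230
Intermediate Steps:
(24200 - 43528)/(-41509 - 38260) = -19328/(-79769) = -19328*(-1/79769) = 19328/79769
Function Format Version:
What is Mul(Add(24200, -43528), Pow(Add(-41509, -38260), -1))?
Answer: Rational(19328, 79769) ≈ 0.24230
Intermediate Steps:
Mul(Add(24200, -43528), Pow(Add(-41509, -38260), -1)) = Mul(-19328, Pow(-79769, -1)) = Mul(-19328, Rational(-1, 79769)) = Rational(19328, 79769)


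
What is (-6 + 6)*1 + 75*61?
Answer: 4575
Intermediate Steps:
(-6 + 6)*1 + 75*61 = 0*1 + 4575 = 0 + 4575 = 4575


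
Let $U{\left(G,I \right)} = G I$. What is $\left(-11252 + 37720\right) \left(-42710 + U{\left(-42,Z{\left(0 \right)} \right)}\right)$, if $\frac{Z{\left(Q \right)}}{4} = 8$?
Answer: $-1166021272$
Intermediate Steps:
$Z{\left(Q \right)} = 32$ ($Z{\left(Q \right)} = 4 \cdot 8 = 32$)
$\left(-11252 + 37720\right) \left(-42710 + U{\left(-42,Z{\left(0 \right)} \right)}\right) = \left(-11252 + 37720\right) \left(-42710 - 1344\right) = 26468 \left(-42710 - 1344\right) = 26468 \left(-44054\right) = -1166021272$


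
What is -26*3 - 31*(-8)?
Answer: 170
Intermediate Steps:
-26*3 - 31*(-8) = -78 + 248 = 170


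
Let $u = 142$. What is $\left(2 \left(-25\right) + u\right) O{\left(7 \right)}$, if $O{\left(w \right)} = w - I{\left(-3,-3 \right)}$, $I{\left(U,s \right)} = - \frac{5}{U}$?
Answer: $\frac{1472}{3} \approx 490.67$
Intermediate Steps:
$O{\left(w \right)} = - \frac{5}{3} + w$ ($O{\left(w \right)} = w - - \frac{5}{-3} = w - \left(-5\right) \left(- \frac{1}{3}\right) = w - \frac{5}{3} = - \frac{5}{3} + w$)
$\left(2 \left(-25\right) + u\right) O{\left(7 \right)} = \left(2 \left(-25\right) + 142\right) \left(- \frac{5}{3} + 7\right) = \left(-50 + 142\right) \frac{16}{3} = 92 \cdot \frac{16}{3} = \frac{1472}{3}$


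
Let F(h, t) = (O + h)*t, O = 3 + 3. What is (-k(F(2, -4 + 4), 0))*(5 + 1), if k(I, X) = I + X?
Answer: 0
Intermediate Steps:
O = 6
F(h, t) = t*(6 + h) (F(h, t) = (6 + h)*t = t*(6 + h))
(-k(F(2, -4 + 4), 0))*(5 + 1) = (-((-4 + 4)*(6 + 2) + 0))*(5 + 1) = -(0*8 + 0)*6 = -(0 + 0)*6 = -1*0*6 = 0*6 = 0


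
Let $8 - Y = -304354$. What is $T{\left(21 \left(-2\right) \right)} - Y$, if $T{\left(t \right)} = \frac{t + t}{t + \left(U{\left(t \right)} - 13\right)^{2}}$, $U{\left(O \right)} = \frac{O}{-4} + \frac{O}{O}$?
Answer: $- \frac{16131074}{53} \approx -3.0436 \cdot 10^{5}$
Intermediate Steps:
$U{\left(O \right)} = 1 - \frac{O}{4}$ ($U{\left(O \right)} = O \left(- \frac{1}{4}\right) + 1 = - \frac{O}{4} + 1 = 1 - \frac{O}{4}$)
$Y = 304362$ ($Y = 8 - -304354 = 8 + 304354 = 304362$)
$T{\left(t \right)} = \frac{2 t}{t + \left(-12 - \frac{t}{4}\right)^{2}}$ ($T{\left(t \right)} = \frac{t + t}{t + \left(\left(1 - \frac{t}{4}\right) - 13\right)^{2}} = \frac{2 t}{t + \left(-12 - \frac{t}{4}\right)^{2}}$)
$T{\left(21 \left(-2\right) \right)} - Y = \frac{32 \cdot 21 \left(-2\right)}{\left(48 + 21 \left(-2\right)\right)^{2} + 16 \cdot 21 \left(-2\right)} - 304362 = 32 \left(-42\right) \frac{1}{\left(48 - 42\right)^{2} + 16 \left(-42\right)} - 304362 = 32 \left(-42\right) \frac{1}{6^{2} - 672} - 304362 = 32 \left(-42\right) \frac{1}{36 - 672} - 304362 = 32 \left(-42\right) \frac{1}{-636} - 304362 = 32 \left(-42\right) \left(- \frac{1}{636}\right) - 304362 = \frac{112}{53} - 304362 = - \frac{16131074}{53}$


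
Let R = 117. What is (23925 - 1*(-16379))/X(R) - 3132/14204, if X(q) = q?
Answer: 143027893/415467 ≈ 344.26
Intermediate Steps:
(23925 - 1*(-16379))/X(R) - 3132/14204 = (23925 - 1*(-16379))/117 - 3132/14204 = (23925 + 16379)*(1/117) - 3132*1/14204 = 40304*(1/117) - 783/3551 = 40304/117 - 783/3551 = 143027893/415467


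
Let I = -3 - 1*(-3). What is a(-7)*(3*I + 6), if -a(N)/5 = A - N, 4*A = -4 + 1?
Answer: -375/2 ≈ -187.50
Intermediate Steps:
I = 0 (I = -3 + 3 = 0)
A = -3/4 (A = (-4 + 1)/4 = (1/4)*(-3) = -3/4 ≈ -0.75000)
a(N) = 15/4 + 5*N (a(N) = -5*(-3/4 - N) = 15/4 + 5*N)
a(-7)*(3*I + 6) = (15/4 + 5*(-7))*(3*0 + 6) = (15/4 - 35)*(0 + 6) = -125/4*6 = -375/2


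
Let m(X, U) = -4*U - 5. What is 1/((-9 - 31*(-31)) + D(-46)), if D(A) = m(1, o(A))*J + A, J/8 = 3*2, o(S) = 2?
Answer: 1/282 ≈ 0.0035461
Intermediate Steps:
m(X, U) = -5 - 4*U
J = 48 (J = 8*(3*2) = 8*6 = 48)
D(A) = -624 + A (D(A) = (-5 - 4*2)*48 + A = (-5 - 8)*48 + A = -13*48 + A = -624 + A)
1/((-9 - 31*(-31)) + D(-46)) = 1/((-9 - 31*(-31)) + (-624 - 46)) = 1/((-9 + 961) - 670) = 1/(952 - 670) = 1/282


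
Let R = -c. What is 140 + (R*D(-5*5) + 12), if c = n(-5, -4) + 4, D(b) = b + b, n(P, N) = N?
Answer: 152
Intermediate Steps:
D(b) = 2*b
c = 0 (c = -4 + 4 = 0)
R = 0 (R = -1*0 = 0)
140 + (R*D(-5*5) + 12) = 140 + (0*(2*(-5*5)) + 12) = 140 + (0*(2*(-25)) + 12) = 140 + (0*(-50) + 12) = 140 + (0 + 12) = 140 + 12 = 152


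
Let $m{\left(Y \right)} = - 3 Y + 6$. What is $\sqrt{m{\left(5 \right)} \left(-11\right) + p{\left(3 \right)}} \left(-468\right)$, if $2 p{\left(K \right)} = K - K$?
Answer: $- 1404 \sqrt{11} \approx -4656.5$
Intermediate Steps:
$p{\left(K \right)} = 0$ ($p{\left(K \right)} = \frac{K - K}{2} = \frac{1}{2} \cdot 0 = 0$)
$m{\left(Y \right)} = 6 - 3 Y$
$\sqrt{m{\left(5 \right)} \left(-11\right) + p{\left(3 \right)}} \left(-468\right) = \sqrt{\left(6 - 15\right) \left(-11\right) + 0} \left(-468\right) = \sqrt{\left(-9\right) \left(-11\right) + 0} \left(-468\right) = \sqrt{99 + 0} \left(-468\right) = \sqrt{99} \left(-468\right) = 3 \sqrt{11} \left(-468\right) = - 1404 \sqrt{11}$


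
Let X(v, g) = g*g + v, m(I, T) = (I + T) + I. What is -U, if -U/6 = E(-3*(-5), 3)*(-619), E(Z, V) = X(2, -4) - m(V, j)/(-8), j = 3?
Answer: -284121/4 ≈ -71030.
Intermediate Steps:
m(I, T) = T + 2*I
X(v, g) = v + g² (X(v, g) = g² + v = v + g²)
E(Z, V) = 147/8 + V/4 (E(Z, V) = (2 + (-4)²) - (3 + 2*V)/(-8) = (2 + 16) - (3 + 2*V)*(-1)/8 = 18 - (-3/8 - V/4) = 18 + (3/8 + V/4) = 147/8 + V/4)
U = 284121/4 (U = -6*(147/8 + (¼)*3)*(-619) = -6*(147/8 + ¾)*(-619) = -459*(-619)/4 = -6*(-94707/8) = 284121/4 ≈ 71030.)
-U = -1*284121/4 = -284121/4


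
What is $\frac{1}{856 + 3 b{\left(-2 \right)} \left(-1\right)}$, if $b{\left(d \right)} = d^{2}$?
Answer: $\frac{1}{844} \approx 0.0011848$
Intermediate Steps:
$\frac{1}{856 + 3 b{\left(-2 \right)} \left(-1\right)} = \frac{1}{856 + 3 \left(-2\right)^{2} \left(-1\right)} = \frac{1}{856 + 3 \cdot 4 \left(-1\right)} = \frac{1}{856 + 12 \left(-1\right)} = \frac{1}{856 - 12} = \frac{1}{844}$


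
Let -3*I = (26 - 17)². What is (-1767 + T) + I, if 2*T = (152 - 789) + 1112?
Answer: -3113/2 ≈ -1556.5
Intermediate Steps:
T = 475/2 (T = ((152 - 789) + 1112)/2 = (-637 + 1112)/2 = (½)*475 = 475/2 ≈ 237.50)
I = -27 (I = -(26 - 17)²/3 = -⅓*9² = -⅓*81 = -27)
(-1767 + T) + I = (-1767 + 475/2) - 27 = -3059/2 - 27 = -3113/2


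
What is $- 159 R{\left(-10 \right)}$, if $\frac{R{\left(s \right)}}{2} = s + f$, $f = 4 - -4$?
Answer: $636$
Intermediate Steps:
$f = 8$ ($f = 4 + 4 = 8$)
$R{\left(s \right)} = 16 + 2 s$ ($R{\left(s \right)} = 2 \left(s + 8\right) = 2 \left(8 + s\right) = 16 + 2 s$)
$- 159 R{\left(-10 \right)} = - 159 \left(16 + 2 \left(-10\right)\right) = - 159 \left(16 - 20\right) = \left(-159\right) \left(-4\right) = 636$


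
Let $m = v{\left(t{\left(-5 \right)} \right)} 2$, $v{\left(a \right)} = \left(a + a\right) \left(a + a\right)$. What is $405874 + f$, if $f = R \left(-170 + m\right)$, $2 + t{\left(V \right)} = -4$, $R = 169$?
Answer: $425816$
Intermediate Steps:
$t{\left(V \right)} = -6$ ($t{\left(V \right)} = -2 - 4 = -6$)
$v{\left(a \right)} = 4 a^{2}$ ($v{\left(a \right)} = 2 a 2 a = 4 a^{2}$)
$m = 288$ ($m = 4 \left(-6\right)^{2} \cdot 2 = 4 \cdot 36 \cdot 2 = 144 \cdot 2 = 288$)
$f = 19942$ ($f = 169 \left(-170 + 288\right) = 169 \cdot 118 = 19942$)
$405874 + f = 405874 + 19942 = 425816$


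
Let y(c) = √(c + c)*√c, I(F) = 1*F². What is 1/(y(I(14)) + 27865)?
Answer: 27865/776381393 - 196*√2/776381393 ≈ 3.5534e-5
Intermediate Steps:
I(F) = F²
y(c) = c*√2 (y(c) = √(2*c)*√c = (√2*√c)*√c = c*√2)
1/(y(I(14)) + 27865) = 1/(14²*√2 + 27865) = 1/(196*√2 + 27865) = 1/(27865 + 196*√2)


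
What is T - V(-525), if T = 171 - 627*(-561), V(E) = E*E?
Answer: 76293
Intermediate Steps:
V(E) = E²
T = 351918 (T = 171 + 351747 = 351918)
T - V(-525) = 351918 - 1*(-525)² = 351918 - 1*275625 = 351918 - 275625 = 76293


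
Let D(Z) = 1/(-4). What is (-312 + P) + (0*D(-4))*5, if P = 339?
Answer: 27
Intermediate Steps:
D(Z) = -¼ (D(Z) = 1*(-¼) = -¼)
(-312 + P) + (0*D(-4))*5 = (-312 + 339) + (0*(-¼))*5 = 27 + 0*5 = 27 + 0 = 27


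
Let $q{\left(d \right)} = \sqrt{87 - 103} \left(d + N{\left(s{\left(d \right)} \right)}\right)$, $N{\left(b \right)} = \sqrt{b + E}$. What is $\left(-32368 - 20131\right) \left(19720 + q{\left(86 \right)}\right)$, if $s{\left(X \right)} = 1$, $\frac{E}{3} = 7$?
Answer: $-1035280280 - 209996 i \left(86 + \sqrt{22}\right) \approx -1.0353 \cdot 10^{9} - 1.9045 \cdot 10^{7} i$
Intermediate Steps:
$E = 21$ ($E = 3 \cdot 7 = 21$)
$N{\left(b \right)} = \sqrt{21 + b}$ ($N{\left(b \right)} = \sqrt{b + 21} = \sqrt{21 + b}$)
$q{\left(d \right)} = 4 i \left(d + \sqrt{22}\right)$ ($q{\left(d \right)} = \sqrt{87 - 103} \left(d + \sqrt{21 + 1}\right) = \sqrt{87 - 103} \left(d + \sqrt{22}\right) = \sqrt{-16} \left(d + \sqrt{22}\right) = 4 i \left(d + \sqrt{22}\right)$)
$\left(-32368 - 20131\right) \left(19720 + q{\left(86 \right)}\right) = \left(-32368 - 20131\right) \left(19720 + 4 i \left(86 + \sqrt{22}\right)\right) = - 52499 \left(19720 + 4 i \left(86 + \sqrt{22}\right)\right) = -1035280280 - 209996 i \left(86 + \sqrt{22}\right)$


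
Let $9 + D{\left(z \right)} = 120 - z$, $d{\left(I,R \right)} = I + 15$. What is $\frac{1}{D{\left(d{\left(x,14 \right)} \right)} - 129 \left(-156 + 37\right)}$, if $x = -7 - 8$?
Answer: $\frac{1}{15462} \approx 6.4675 \cdot 10^{-5}$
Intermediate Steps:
$x = -15$
$d{\left(I,R \right)} = 15 + I$
$D{\left(z \right)} = 111 - z$ ($D{\left(z \right)} = -9 - \left(-120 + z\right) = 111 - z$)
$\frac{1}{D{\left(d{\left(x,14 \right)} \right)} - 129 \left(-156 + 37\right)} = \frac{1}{\left(111 - \left(15 - 15\right)\right) - 129 \left(-156 + 37\right)} = \frac{1}{\left(111 - 0\right) - -15351} = \frac{1}{\left(111 + 0\right) + 15351} = \frac{1}{111 + 15351} = \frac{1}{15462}$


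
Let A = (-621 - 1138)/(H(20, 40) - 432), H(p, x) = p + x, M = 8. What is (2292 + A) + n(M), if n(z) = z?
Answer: 857359/372 ≈ 2304.7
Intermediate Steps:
A = 1759/372 (A = (-621 - 1138)/((20 + 40) - 432) = -1759/(60 - 432) = -1759/(-372) = -1759*(-1/372) = 1759/372 ≈ 4.7285)
(2292 + A) + n(M) = (2292 + 1759/372) + 8 = 854383/372 + 8 = 857359/372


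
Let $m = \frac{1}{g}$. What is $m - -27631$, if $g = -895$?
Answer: $\frac{24729744}{895} \approx 27631.0$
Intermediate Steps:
$m = - \frac{1}{895}$ ($m = \frac{1}{-895} = - \frac{1}{895} \approx -0.0011173$)
$m - -27631 = - \frac{1}{895} - -27631 = - \frac{1}{895} + 27631 = \frac{24729744}{895}$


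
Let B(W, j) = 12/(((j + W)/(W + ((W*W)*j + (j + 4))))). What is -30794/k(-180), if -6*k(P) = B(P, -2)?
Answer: 1401127/32489 ≈ 43.126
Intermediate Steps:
B(W, j) = 12*(4 + W + j + j*W**2)/(W + j) (B(W, j) = 12/(((W + j)/(W + (W**2*j + (4 + j))))) = 12/(((W + j)/(W + (j*W**2 + (4 + j))))) = 12/(((W + j)/(W + (4 + j + j*W**2)))) = 12/(((W + j)/(4 + W + j + j*W**2))) = 12*((4 + W + j + j*W**2)/(W + j)) = 12*(4 + W + j + j*W**2)/(W + j))
k(P) = -2*(2 + P - 2*P**2)/(-2 + P) (k(P) = -2*(4 + P - 2 - 2*P**2)/(P - 2) = -2*(2 + P - 2*P**2)/(-2 + P))
-30794/k(-180) = -30794*(-2 - 180)/(2*(-2 - 1*(-180) + 2*(-180)**2)) = -30794*(-91/(-2 + 180 + 2*32400)) = -30794*(-91/(-2 + 180 + 64800)) = -30794/(2*(-1/182)*64978) = -30794/(-64978/91) = -30794*(-91/64978) = 1401127/32489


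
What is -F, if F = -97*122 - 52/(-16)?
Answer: 47323/4 ≈ 11831.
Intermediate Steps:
F = -47323/4 (F = -11834 - 52*(-1/16) = -11834 + 13/4 = -47323/4 ≈ -11831.)
-F = -1*(-47323/4) = 47323/4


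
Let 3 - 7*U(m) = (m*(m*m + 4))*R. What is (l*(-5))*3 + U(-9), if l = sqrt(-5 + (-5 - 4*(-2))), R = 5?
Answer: 3828/7 - 15*I*sqrt(2) ≈ 546.86 - 21.213*I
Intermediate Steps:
U(m) = 3/7 - 5*m*(4 + m**2)/7 (U(m) = 3/7 - m*(m*m + 4)*5/7 = 3/7 - m*(m**2 + 4)*5/7 = 3/7 - m*(4 + m**2)*5/7 = 3/7 - 5*m*(4 + m**2)/7)
l = I*sqrt(2) (l = sqrt(-5 + (-5 + 8)) = sqrt(-5 + 3) = sqrt(-2) = I*sqrt(2) ≈ 1.4142*I)
(l*(-5))*3 + U(-9) = ((I*sqrt(2))*(-5))*3 + (3/7 - 20/7*(-9) - 5/7*(-9)**3) = -5*I*sqrt(2)*3 + (3/7 + 180/7 - 5/7*(-729)) = -15*I*sqrt(2) + (3/7 + 180/7 + 3645/7) = -15*I*sqrt(2) + 3828/7 = 3828/7 - 15*I*sqrt(2)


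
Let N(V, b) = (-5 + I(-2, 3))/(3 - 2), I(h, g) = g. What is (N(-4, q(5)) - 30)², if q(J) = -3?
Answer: 1024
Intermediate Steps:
N(V, b) = -2 (N(V, b) = (-5 + 3)/(3 - 2) = -2/1 = -2*1 = -2)
(N(-4, q(5)) - 30)² = (-2 - 30)² = (-32)² = 1024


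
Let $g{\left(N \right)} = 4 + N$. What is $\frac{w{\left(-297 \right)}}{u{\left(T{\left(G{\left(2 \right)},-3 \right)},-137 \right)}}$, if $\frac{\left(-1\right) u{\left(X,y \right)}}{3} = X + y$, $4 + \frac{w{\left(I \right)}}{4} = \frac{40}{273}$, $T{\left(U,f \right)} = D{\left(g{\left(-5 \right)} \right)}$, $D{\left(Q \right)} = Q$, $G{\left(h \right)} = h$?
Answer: $- \frac{2104}{56511} \approx -0.037232$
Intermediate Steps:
$T{\left(U,f \right)} = -1$ ($T{\left(U,f \right)} = 4 - 5 = -1$)
$w{\left(I \right)} = - \frac{4208}{273}$ ($w{\left(I \right)} = -16 + 4 \cdot \frac{40}{273} = -16 + \frac{160}{273} = - \frac{4208}{273}$)
$u{\left(X,y \right)} = - 3 X - 3 y$ ($u{\left(X,y \right)} = - 3 \left(X + y\right) = - 3 X - 3 y$)
$\frac{w{\left(-297 \right)}}{u{\left(T{\left(G{\left(2 \right)},-3 \right)},-137 \right)}} = - \frac{4208}{273 \left(\left(-3\right) \left(-1\right) - -411\right)} = - \frac{4208}{273 \left(3 + 411\right)} = - \frac{4208}{273 \cdot 414} = \left(- \frac{4208}{273}\right) \frac{1}{414} = - \frac{2104}{56511}$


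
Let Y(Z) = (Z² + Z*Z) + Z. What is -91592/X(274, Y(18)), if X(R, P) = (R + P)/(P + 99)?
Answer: -3503394/47 ≈ -74540.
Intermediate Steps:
Y(Z) = Z + 2*Z² (Y(Z) = (Z² + Z²) + Z = 2*Z² + Z = Z + 2*Z²)
X(R, P) = (P + R)/(99 + P)
-91592/X(274, Y(18)) = -91592*(99 + 18*(1 + 2*18))/(18*(1 + 2*18) + 274) = -91592*(99 + 18*(1 + 36))/(18*(1 + 36) + 274) = -91592*(99 + 18*37)/(18*37 + 274) = -91592*(99 + 666)/(666 + 274) = -91592/(940/765) = -91592/((1/765)*940) = -91592/188/153 = -91592*153/188 = -3503394/47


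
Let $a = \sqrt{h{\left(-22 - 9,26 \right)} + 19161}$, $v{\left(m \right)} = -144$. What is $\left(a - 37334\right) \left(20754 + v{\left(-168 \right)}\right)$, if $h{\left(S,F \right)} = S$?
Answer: $-769453740 + 20610 \sqrt{19130} \approx -7.666 \cdot 10^{8}$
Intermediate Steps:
$a = \sqrt{19130}$ ($a = \sqrt{\left(-22 - 9\right) + 19161} = \sqrt{-31 + 19161} = \sqrt{19130} \approx 138.31$)
$\left(a - 37334\right) \left(20754 + v{\left(-168 \right)}\right) = \left(\sqrt{19130} - 37334\right) \left(20754 - 144\right) = \left(-37334 + \sqrt{19130}\right) 20610 = -769453740 + 20610 \sqrt{19130}$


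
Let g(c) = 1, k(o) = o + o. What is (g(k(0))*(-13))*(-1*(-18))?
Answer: -234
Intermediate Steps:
k(o) = 2*o
(g(k(0))*(-13))*(-1*(-18)) = (1*(-13))*(-1*(-18)) = -13*18 = -234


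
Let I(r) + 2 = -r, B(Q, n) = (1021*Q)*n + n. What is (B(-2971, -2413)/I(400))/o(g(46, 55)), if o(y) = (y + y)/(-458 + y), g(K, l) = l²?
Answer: -626311212323/81070 ≈ -7.7256e+6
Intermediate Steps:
B(Q, n) = n + 1021*Q*n (B(Q, n) = 1021*Q*n + n = n + 1021*Q*n)
I(r) = -2 - r
o(y) = 2*y/(-458 + y) (o(y) = (2*y)/(-458 + y) = 2*y/(-458 + y))
(B(-2971, -2413)/I(400))/o(g(46, 55)) = ((-2413*(1 + 1021*(-2971)))/(-2 - 1*400))/((2*55²/(-458 + 55²))) = ((-2413*(1 - 3033391))/(-2 - 400))/((2*3025/(-458 + 3025))) = (-2413*(-3033390)/(-402))/((2*3025/2567)) = (7319570070*(-1/402))/((2*3025*(1/2567))) = -1219928345/(67*6050/2567) = -1219928345/67*2567/6050 = -626311212323/81070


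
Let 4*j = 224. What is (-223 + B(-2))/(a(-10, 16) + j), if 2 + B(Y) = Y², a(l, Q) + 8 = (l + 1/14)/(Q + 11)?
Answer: -6426/1385 ≈ -4.6397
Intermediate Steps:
j = 56 (j = (¼)*224 = 56)
a(l, Q) = -8 + (1/14 + l)/(11 + Q) (a(l, Q) = -8 + (l + 1/14)/(Q + 11) = -8 + (l + 1/14)/(11 + Q) = -8 + (1/14 + l)/(11 + Q))
B(Y) = -2 + Y²
(-223 + B(-2))/(a(-10, 16) + j) = (-223 + (-2 + (-2)²))/((-1231/14 - 10 - 8*16)/(11 + 16) + 56) = (-223 + (-2 + 4))/((-1231/14 - 10 - 128)/27 + 56) = (-223 + 2)/((1/27)*(-3163/14) + 56) = -221/(-3163/378 + 56) = -221/18005/378 = -221*378/18005 = -6426/1385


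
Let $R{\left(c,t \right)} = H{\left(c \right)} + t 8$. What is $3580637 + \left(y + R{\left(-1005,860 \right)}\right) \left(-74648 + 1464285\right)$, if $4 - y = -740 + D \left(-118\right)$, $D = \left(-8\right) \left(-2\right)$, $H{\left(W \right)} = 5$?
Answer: $13228755966$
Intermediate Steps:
$R{\left(c,t \right)} = 5 + 8 t$ ($R{\left(c,t \right)} = 5 + t 8 = 5 + 8 t$)
$D = 16$
$y = 2632$ ($y = 4 - \left(-740 + 16 \left(-118\right)\right) = 4 - \left(-740 - 1888\right) = 4 - -2628 = 4 + 2628 = 2632$)
$3580637 + \left(y + R{\left(-1005,860 \right)}\right) \left(-74648 + 1464285\right) = 3580637 + \left(2632 + \left(5 + 8 \cdot 860\right)\right) \left(-74648 + 1464285\right) = 3580637 + \left(2632 + \left(5 + 6880\right)\right) 1389637 = 3580637 + \left(2632 + 6885\right) 1389637 = 3580637 + 9517 \cdot 1389637 = 3580637 + 13225175329 = 13228755966$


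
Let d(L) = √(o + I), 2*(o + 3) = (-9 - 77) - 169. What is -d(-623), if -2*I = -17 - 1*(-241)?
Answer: -I*√970/2 ≈ -15.572*I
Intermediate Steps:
I = -112 (I = -(-17 - 1*(-241))/2 = -(-17 + 241)/2 = -½*224 = -112)
o = -261/2 (o = -3 + ((-9 - 77) - 169)/2 = -3 + (-86 - 169)/2 = -3 + (½)*(-255) = -3 - 255/2 = -261/2 ≈ -130.50)
d(L) = I*√970/2 (d(L) = √(-261/2 - 112) = √(-485/2) = I*√970/2)
-d(-623) = -I*√970/2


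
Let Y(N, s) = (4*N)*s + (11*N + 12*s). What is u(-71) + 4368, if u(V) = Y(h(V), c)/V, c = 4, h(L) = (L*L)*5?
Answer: -370455/71 ≈ -5217.7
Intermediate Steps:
h(L) = 5*L² (h(L) = L²*5 = 5*L²)
Y(N, s) = 11*N + 12*s + 4*N*s (Y(N, s) = 4*N*s + (11*N + 12*s) = 11*N + 12*s + 4*N*s)
u(V) = (48 + 135*V²)/V (u(V) = (11*(5*V²) + 12*4 + 4*(5*V²)*4)/V = (55*V² + 48 + 80*V²)/V = (48 + 135*V²)/V)
u(-71) + 4368 = (48/(-71) + 135*(-71)) + 4368 = (48*(-1/71) - 9585) + 4368 = (-48/71 - 9585) + 4368 = -680583/71 + 4368 = -370455/71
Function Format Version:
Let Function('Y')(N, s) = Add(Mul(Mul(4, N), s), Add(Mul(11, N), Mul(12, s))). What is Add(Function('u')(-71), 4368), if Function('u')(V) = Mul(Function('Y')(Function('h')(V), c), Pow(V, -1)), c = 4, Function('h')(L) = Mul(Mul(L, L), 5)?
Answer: Rational(-370455, 71) ≈ -5217.7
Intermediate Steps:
Function('h')(L) = Mul(5, Pow(L, 2)) (Function('h')(L) = Mul(Pow(L, 2), 5) = Mul(5, Pow(L, 2)))
Function('Y')(N, s) = Add(Mul(11, N), Mul(12, s), Mul(4, N, s)) (Function('Y')(N, s) = Add(Mul(4, N, s), Add(Mul(11, N), Mul(12, s))) = Add(Mul(11, N), Mul(12, s), Mul(4, N, s)))
Function('u')(V) = Mul(Pow(V, -1), Add(48, Mul(135, Pow(V, 2)))) (Function('u')(V) = Mul(Add(Mul(11, Mul(5, Pow(V, 2))), Mul(12, 4), Mul(4, Mul(5, Pow(V, 2)), 4)), Pow(V, -1)) = Mul(Add(Mul(55, Pow(V, 2)), 48, Mul(80, Pow(V, 2))), Pow(V, -1)) = Mul(Add(48, Mul(135, Pow(V, 2))), Pow(V, -1)) = Mul(Pow(V, -1), Add(48, Mul(135, Pow(V, 2)))))
Add(Function('u')(-71), 4368) = Add(Add(Mul(48, Pow(-71, -1)), Mul(135, -71)), 4368) = Add(Add(Mul(48, Rational(-1, 71)), -9585), 4368) = Add(Add(Rational(-48, 71), -9585), 4368) = Add(Rational(-680583, 71), 4368) = Rational(-370455, 71)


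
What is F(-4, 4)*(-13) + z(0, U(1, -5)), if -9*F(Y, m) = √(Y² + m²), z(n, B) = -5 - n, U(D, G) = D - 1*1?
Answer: -5 + 52*√2/9 ≈ 3.1710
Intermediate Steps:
U(D, G) = -1 + D (U(D, G) = D - 1 = -1 + D)
F(Y, m) = -√(Y² + m²)/9
F(-4, 4)*(-13) + z(0, U(1, -5)) = -√((-4)² + 4²)/9*(-13) + (-5 - 1*0) = -√(16 + 16)/9*(-13) + (-5 + 0) = -4*√2/9*(-13) - 5 = 52*√2/9 - 5 = -5 + 52*√2/9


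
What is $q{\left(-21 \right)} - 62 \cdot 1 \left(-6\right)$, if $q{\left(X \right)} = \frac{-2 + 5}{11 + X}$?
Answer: $\frac{3717}{10} \approx 371.7$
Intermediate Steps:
$q{\left(X \right)} = \frac{3}{11 + X}$
$q{\left(-21 \right)} - 62 \cdot 1 \left(-6\right) = \frac{3}{11 - 21} - 62 \cdot 1 \left(-6\right) = \frac{3}{-10} - -372 = 3 \left(- \frac{1}{10}\right) + 372 = - \frac{3}{10} + 372 = \frac{3717}{10}$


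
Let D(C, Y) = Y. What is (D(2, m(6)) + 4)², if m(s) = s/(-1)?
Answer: 4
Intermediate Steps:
m(s) = -s (m(s) = s*(-1) = -s)
(D(2, m(6)) + 4)² = (-1*6 + 4)² = (-6 + 4)² = (-2)² = 4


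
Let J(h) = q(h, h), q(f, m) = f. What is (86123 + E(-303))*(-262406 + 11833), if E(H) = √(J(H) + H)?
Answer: -21580098479 - 250573*I*√606 ≈ -2.158e+10 - 6.1684e+6*I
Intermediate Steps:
J(h) = h
E(H) = √2*√H (E(H) = √(H + H) = √(2*H) = √2*√H)
(86123 + E(-303))*(-262406 + 11833) = (86123 + √2*√(-303))*(-262406 + 11833) = (86123 + √2*(I*√303))*(-250573) = (86123 + I*√606)*(-250573) = -21580098479 - 250573*I*√606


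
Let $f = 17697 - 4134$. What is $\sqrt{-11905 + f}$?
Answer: $\sqrt{1658} \approx 40.719$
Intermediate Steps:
$f = 13563$ ($f = 17697 - 4134 = 13563$)
$\sqrt{-11905 + f} = \sqrt{-11905 + 13563} = \sqrt{1658}$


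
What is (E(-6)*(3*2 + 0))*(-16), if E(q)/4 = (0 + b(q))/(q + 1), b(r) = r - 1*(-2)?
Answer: -1536/5 ≈ -307.20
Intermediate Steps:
b(r) = 2 + r (b(r) = r + 2 = 2 + r)
E(q) = 4*(2 + q)/(1 + q) (E(q) = 4*((0 + (2 + q))/(q + 1)) = 4*((2 + q)/(1 + q)) = 4*(2 + q)/(1 + q))
(E(-6)*(3*2 + 0))*(-16) = ((4*(2 - 6)/(1 - 6))*(3*2 + 0))*(-16) = ((4*(-4)/(-5))*(6 + 0))*(-16) = ((4*(-⅕)*(-4))*6)*(-16) = ((16/5)*6)*(-16) = (96/5)*(-16) = -1536/5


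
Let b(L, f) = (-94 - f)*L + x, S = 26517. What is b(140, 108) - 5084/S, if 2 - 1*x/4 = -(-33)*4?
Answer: -763694684/26517 ≈ -28800.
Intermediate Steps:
x = -520 (x = 8 - (-4)*(-33*4) = 8 - (-4)*(-132) = 8 - 4*132 = 8 - 528 = -520)
b(L, f) = -520 + L*(-94 - f) (b(L, f) = (-94 - f)*L - 520 = L*(-94 - f) - 520 = -520 + L*(-94 - f))
b(140, 108) - 5084/S = (-520 - 94*140 - 1*140*108) - 5084/26517 = (-520 - 13160 - 15120) - 5084*1/26517 = -28800 - 5084/26517 = -763694684/26517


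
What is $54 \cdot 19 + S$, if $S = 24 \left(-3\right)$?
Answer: $954$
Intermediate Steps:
$S = -72$
$54 \cdot 19 + S = 54 \cdot 19 - 72 = 1026 - 72 = 954$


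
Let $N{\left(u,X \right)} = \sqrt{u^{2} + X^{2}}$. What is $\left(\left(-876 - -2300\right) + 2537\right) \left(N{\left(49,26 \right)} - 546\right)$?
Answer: $-2162706 + 3961 \sqrt{3077} \approx -1.943 \cdot 10^{6}$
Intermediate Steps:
$N{\left(u,X \right)} = \sqrt{X^{2} + u^{2}}$
$\left(\left(-876 - -2300\right) + 2537\right) \left(N{\left(49,26 \right)} - 546\right) = \left(\left(-876 - -2300\right) + 2537\right) \left(\sqrt{26^{2} + 49^{2}} - 546\right) = \left(\left(-876 + 2300\right) + 2537\right) \left(\sqrt{676 + 2401} - 546\right) = \left(1424 + 2537\right) \left(\sqrt{3077} - 546\right) = 3961 \left(-546 + \sqrt{3077}\right) = -2162706 + 3961 \sqrt{3077}$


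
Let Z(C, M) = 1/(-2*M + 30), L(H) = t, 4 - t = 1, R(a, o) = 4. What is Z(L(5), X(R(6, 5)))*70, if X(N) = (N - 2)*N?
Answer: 5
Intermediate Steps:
t = 3 (t = 4 - 1*1 = 4 - 1 = 3)
L(H) = 3
X(N) = N*(-2 + N) (X(N) = (-2 + N)*N = N*(-2 + N))
Z(C, M) = 1/(30 - 2*M)
Z(L(5), X(R(6, 5)))*70 = -1/(-30 + 2*(4*(-2 + 4)))*70 = -1/(-30 + 2*(4*2))*70 = -1/(-30 + 2*8)*70 = -1/(-30 + 16)*70 = -1/(-14)*70 = -1*(-1/14)*70 = (1/14)*70 = 5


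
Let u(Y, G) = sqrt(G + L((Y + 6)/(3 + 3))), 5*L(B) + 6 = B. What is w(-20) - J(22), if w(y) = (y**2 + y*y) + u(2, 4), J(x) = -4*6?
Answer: 824 + sqrt(690)/15 ≈ 825.75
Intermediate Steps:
J(x) = -24
L(B) = -6/5 + B/5
u(Y, G) = sqrt(-1 + G + Y/30) (u(Y, G) = sqrt(G + (-6/5 + ((Y + 6)/(3 + 3))/5)) = sqrt(G + (-6/5 + ((6 + Y)/6)/5)) = sqrt(G + (-6/5 + ((6 + Y)*(1/6))/5)) = sqrt(G + (-6/5 + (1 + Y/6)/5)) = sqrt(G + (-6/5 + (1/5 + Y/30))) = sqrt(G + (-1 + Y/30)) = sqrt(-1 + G + Y/30))
w(y) = 2*y**2 + sqrt(690)/15 (w(y) = (y**2 + y*y) + sqrt(-900 + 30*2 + 900*4)/30 = (y**2 + y**2) + sqrt(-900 + 60 + 3600)/30 = 2*y**2 + sqrt(2760)/30 = 2*y**2 + (2*sqrt(690))/30 = 2*y**2 + sqrt(690)/15)
w(-20) - J(22) = (2*(-20)**2 + sqrt(690)/15) - 1*(-24) = (2*400 + sqrt(690)/15) + 24 = (800 + sqrt(690)/15) + 24 = 824 + sqrt(690)/15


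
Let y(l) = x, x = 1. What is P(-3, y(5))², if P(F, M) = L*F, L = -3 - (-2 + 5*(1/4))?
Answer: 729/16 ≈ 45.563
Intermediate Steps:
y(l) = 1
L = -9/4 (L = -3 - (-2 + 5*(1*(¼))) = -3 - (-2 + 5*(¼)) = -3 - (-2 + 5/4) = -3 - 1*(-¾) = -3 + ¾ = -9/4 ≈ -2.2500)
P(F, M) = -9*F/4
P(-3, y(5))² = (-9/4*(-3))² = (27/4)² = 729/16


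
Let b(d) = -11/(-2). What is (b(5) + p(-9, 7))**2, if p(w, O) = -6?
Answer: 1/4 ≈ 0.25000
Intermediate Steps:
b(d) = 11/2 (b(d) = -11*(-1/2) = 11/2)
(b(5) + p(-9, 7))**2 = (11/2 - 6)**2 = (-1/2)**2 = 1/4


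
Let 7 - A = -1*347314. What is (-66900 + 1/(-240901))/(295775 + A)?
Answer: -16116276901/154922469496 ≈ -0.10403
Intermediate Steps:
A = 347321 (A = 7 - (-1)*347314 = 7 - 1*(-347314) = 7 + 347314 = 347321)
(-66900 + 1/(-240901))/(295775 + A) = (-66900 + 1/(-240901))/(295775 + 347321) = (-66900 - 1/240901)/643096 = -16116276901/240901*1/643096 = -16116276901/154922469496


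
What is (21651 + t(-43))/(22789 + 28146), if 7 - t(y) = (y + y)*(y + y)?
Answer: 14262/50935 ≈ 0.28000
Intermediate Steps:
t(y) = 7 - 4*y² (t(y) = 7 - (y + y)*(y + y) = 7 - 2*y*2*y = 7 - 4*y²)
(21651 + t(-43))/(22789 + 28146) = (21651 + (7 - 4*(-43)²))/(22789 + 28146) = (21651 + (7 - 4*1849))/50935 = (21651 + (7 - 7396))*(1/50935) = (21651 - 7389)*(1/50935) = 14262*(1/50935) = 14262/50935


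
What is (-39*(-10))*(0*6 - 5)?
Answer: -1950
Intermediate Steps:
(-39*(-10))*(0*6 - 5) = 390*(0 - 5) = 390*(-5) = -1950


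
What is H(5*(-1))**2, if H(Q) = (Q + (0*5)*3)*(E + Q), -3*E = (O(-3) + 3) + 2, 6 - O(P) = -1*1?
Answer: 2025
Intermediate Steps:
O(P) = 7 (O(P) = 6 - (-1) = 6 - 1*(-1) = 6 + 1 = 7)
E = -4 (E = -((7 + 3) + 2)/3 = -(10 + 2)/3 = -1/3*12 = -4)
H(Q) = Q*(-4 + Q) (H(Q) = (Q + (0*5)*3)*(-4 + Q) = (Q + 0*3)*(-4 + Q) = (Q + 0)*(-4 + Q) = Q*(-4 + Q))
H(5*(-1))**2 = ((5*(-1))*(-4 + 5*(-1)))**2 = (-5*(-4 - 5))**2 = (-5*(-9))**2 = 45**2 = 2025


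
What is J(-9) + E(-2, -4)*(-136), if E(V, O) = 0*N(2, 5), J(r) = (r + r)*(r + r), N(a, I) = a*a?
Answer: 324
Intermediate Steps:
N(a, I) = a**2
J(r) = 4*r**2 (J(r) = (2*r)*(2*r) = 4*r**2)
E(V, O) = 0 (E(V, O) = 0*2**2 = 0*4 = 0)
J(-9) + E(-2, -4)*(-136) = 4*(-9)**2 + 0*(-136) = 4*81 + 0 = 324 + 0 = 324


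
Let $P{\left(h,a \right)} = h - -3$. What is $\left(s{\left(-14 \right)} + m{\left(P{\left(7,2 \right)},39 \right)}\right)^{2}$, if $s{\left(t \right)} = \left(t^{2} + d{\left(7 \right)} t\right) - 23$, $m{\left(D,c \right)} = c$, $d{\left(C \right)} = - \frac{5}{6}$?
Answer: $\frac{450241}{9} \approx 50027.0$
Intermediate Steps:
$d{\left(C \right)} = - \frac{5}{6}$ ($d{\left(C \right)} = \left(-5\right) \frac{1}{6} = - \frac{5}{6}$)
$P{\left(h,a \right)} = 3 + h$ ($P{\left(h,a \right)} = h + 3 = 3 + h$)
$s{\left(t \right)} = -23 + t^{2} - \frac{5 t}{6}$ ($s{\left(t \right)} = \left(t^{2} - \frac{5 t}{6}\right) - 23 = -23 + t^{2} - \frac{5 t}{6}$)
$\left(s{\left(-14 \right)} + m{\left(P{\left(7,2 \right)},39 \right)}\right)^{2} = \left(\left(-23 + \left(-14\right)^{2} - - \frac{35}{3}\right) + 39\right)^{2} = \left(\left(-23 + 196 + \frac{35}{3}\right) + 39\right)^{2} = \left(\frac{554}{3} + 39\right)^{2} = \left(\frac{671}{3}\right)^{2} = \frac{450241}{9}$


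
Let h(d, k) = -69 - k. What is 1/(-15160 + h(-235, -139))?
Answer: -1/15090 ≈ -6.6269e-5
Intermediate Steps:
1/(-15160 + h(-235, -139)) = 1/(-15160 + (-69 - 1*(-139))) = 1/(-15160 + (-69 + 139)) = 1/(-15160 + 70) = 1/(-15090) = -1/15090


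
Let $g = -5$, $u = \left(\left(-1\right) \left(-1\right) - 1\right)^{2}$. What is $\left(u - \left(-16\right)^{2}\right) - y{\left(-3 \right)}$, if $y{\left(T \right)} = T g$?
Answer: $-271$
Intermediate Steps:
$u = 0$ ($u = \left(1 - 1\right)^{2} = 0^{2} = 0$)
$y{\left(T \right)} = - 5 T$ ($y{\left(T \right)} = T \left(-5\right) = - 5 T$)
$\left(u - \left(-16\right)^{2}\right) - y{\left(-3 \right)} = \left(0 - \left(-16\right)^{2}\right) - \left(-5\right) \left(-3\right) = \left(0 - 256\right) - 15 = -256 - 15 = -271$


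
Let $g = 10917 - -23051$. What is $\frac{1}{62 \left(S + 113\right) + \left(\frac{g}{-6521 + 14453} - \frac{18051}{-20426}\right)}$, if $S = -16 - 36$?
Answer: $\frac{40504758}{153398247481} \approx 0.00026405$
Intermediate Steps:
$g = 33968$ ($g = 10917 + 23051 = 33968$)
$S = -52$
$\frac{1}{62 \left(S + 113\right) + \left(\frac{g}{-6521 + 14453} - \frac{18051}{-20426}\right)} = \frac{1}{62 \left(-52 + 113\right) - \left(- \frac{18051}{20426} - \frac{33968}{-6521 + 14453}\right)} = \frac{1}{62 \cdot 61 - \left(- \frac{18051}{20426} - \frac{33968}{7932}\right)} = \frac{1}{3782 + \left(33968 \cdot \frac{1}{7932} + \frac{18051}{20426}\right)} = \frac{1}{3782 + \left(\frac{8492}{1983} + \frac{18051}{20426}\right)} = \frac{1}{3782 + \frac{209252725}{40504758}} = \frac{1}{\frac{153398247481}{40504758}} = \frac{40504758}{153398247481}$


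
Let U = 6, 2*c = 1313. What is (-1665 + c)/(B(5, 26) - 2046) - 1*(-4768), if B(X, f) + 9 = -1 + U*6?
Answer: 19264737/4040 ≈ 4768.5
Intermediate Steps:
c = 1313/2 (c = (½)*1313 = 1313/2 ≈ 656.50)
B(X, f) = 26 (B(X, f) = -9 + (-1 + 6*6) = -9 + (-1 + 36) = -9 + 35 = 26)
(-1665 + c)/(B(5, 26) - 2046) - 1*(-4768) = (-1665 + 1313/2)/(26 - 2046) - 1*(-4768) = -2017/2/(-2020) + 4768 = -2017/2*(-1/2020) + 4768 = 2017/4040 + 4768 = 19264737/4040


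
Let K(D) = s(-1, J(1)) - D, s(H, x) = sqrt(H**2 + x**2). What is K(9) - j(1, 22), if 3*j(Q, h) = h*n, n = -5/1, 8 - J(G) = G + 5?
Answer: 83/3 + sqrt(5) ≈ 29.903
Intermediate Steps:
J(G) = 3 - G (J(G) = 8 - (G + 5) = 8 - (5 + G) = 8 + (-5 - G) = 3 - G)
K(D) = sqrt(5) - D (K(D) = sqrt((-1)**2 + (3 - 1*1)**2) - D = sqrt(1 + (3 - 1)**2) - D = sqrt(1 + 2**2) - D = sqrt(1 + 4) - D = sqrt(5) - D)
n = -5 (n = -5*1 = -5)
j(Q, h) = -5*h/3 (j(Q, h) = (h*(-5))/3 = (-5*h)/3 = -5*h/3)
K(9) - j(1, 22) = (sqrt(5) - 1*9) - (-5)*22/3 = (sqrt(5) - 9) - 1*(-110/3) = (-9 + sqrt(5)) + 110/3 = 83/3 + sqrt(5)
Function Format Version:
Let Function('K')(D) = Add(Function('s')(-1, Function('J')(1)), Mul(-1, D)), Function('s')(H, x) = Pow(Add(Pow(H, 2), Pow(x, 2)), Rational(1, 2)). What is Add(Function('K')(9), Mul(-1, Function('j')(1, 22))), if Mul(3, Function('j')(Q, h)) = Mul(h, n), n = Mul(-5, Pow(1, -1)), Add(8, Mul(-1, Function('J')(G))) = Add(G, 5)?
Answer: Add(Rational(83, 3), Pow(5, Rational(1, 2))) ≈ 29.903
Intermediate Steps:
Function('J')(G) = Add(3, Mul(-1, G)) (Function('J')(G) = Add(8, Mul(-1, Add(G, 5))) = Add(8, Mul(-1, Add(5, G))) = Add(8, Add(-5, Mul(-1, G))) = Add(3, Mul(-1, G)))
Function('K')(D) = Add(Pow(5, Rational(1, 2)), Mul(-1, D)) (Function('K')(D) = Add(Pow(Add(Pow(-1, 2), Pow(Add(3, Mul(-1, 1)), 2)), Rational(1, 2)), Mul(-1, D)) = Add(Pow(Add(1, Pow(Add(3, -1), 2)), Rational(1, 2)), Mul(-1, D)) = Add(Pow(Add(1, Pow(2, 2)), Rational(1, 2)), Mul(-1, D)) = Add(Pow(Add(1, 4), Rational(1, 2)), Mul(-1, D)) = Add(Pow(5, Rational(1, 2)), Mul(-1, D)))
n = -5 (n = Mul(-5, 1) = -5)
Function('j')(Q, h) = Mul(Rational(-5, 3), h) (Function('j')(Q, h) = Mul(Rational(1, 3), Mul(h, -5)) = Mul(Rational(1, 3), Mul(-5, h)) = Mul(Rational(-5, 3), h))
Add(Function('K')(9), Mul(-1, Function('j')(1, 22))) = Add(Add(Pow(5, Rational(1, 2)), Mul(-1, 9)), Mul(-1, Mul(Rational(-5, 3), 22))) = Add(Add(Pow(5, Rational(1, 2)), -9), Mul(-1, Rational(-110, 3))) = Add(Add(-9, Pow(5, Rational(1, 2))), Rational(110, 3)) = Add(Rational(83, 3), Pow(5, Rational(1, 2)))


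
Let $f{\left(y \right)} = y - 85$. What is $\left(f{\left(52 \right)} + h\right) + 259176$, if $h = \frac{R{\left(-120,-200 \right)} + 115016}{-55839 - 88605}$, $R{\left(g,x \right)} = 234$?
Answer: $\frac{18715768121}{72222} \approx 2.5914 \cdot 10^{5}$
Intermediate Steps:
$f{\left(y \right)} = -85 + y$ ($f{\left(y \right)} = y - 85 = -85 + y$)
$h = - \frac{57625}{72222}$ ($h = \frac{234 + 115016}{-55839 - 88605} = \frac{115250}{-144444} = 115250 \left(- \frac{1}{144444}\right) = - \frac{57625}{72222} \approx -0.79789$)
$\left(f{\left(52 \right)} + h\right) + 259176 = \left(\left(-85 + 52\right) - \frac{57625}{72222}\right) + 259176 = \left(-33 - \frac{57625}{72222}\right) + 259176 = - \frac{2440951}{72222} + 259176 = \frac{18715768121}{72222}$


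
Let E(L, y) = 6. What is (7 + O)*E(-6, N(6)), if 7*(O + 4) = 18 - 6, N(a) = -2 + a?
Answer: 198/7 ≈ 28.286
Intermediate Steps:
O = -16/7 (O = -4 + (18 - 6)/7 = -4 + (1/7)*12 = -4 + 12/7 = -16/7 ≈ -2.2857)
(7 + O)*E(-6, N(6)) = (7 - 16/7)*6 = (33/7)*6 = 198/7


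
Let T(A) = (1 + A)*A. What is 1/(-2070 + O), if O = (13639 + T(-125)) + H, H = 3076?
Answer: 1/30145 ≈ 3.3173e-5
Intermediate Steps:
T(A) = A*(1 + A)
O = 32215 (O = (13639 - 125*(1 - 125)) + 3076 = (13639 - 125*(-124)) + 3076 = (13639 + 15500) + 3076 = 29139 + 3076 = 32215)
1/(-2070 + O) = 1/(-2070 + 32215) = 1/30145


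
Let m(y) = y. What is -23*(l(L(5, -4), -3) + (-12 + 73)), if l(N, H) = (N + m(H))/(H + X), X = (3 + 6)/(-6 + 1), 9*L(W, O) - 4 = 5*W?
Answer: -151409/108 ≈ -1401.9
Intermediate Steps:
L(W, O) = 4/9 + 5*W/9 (L(W, O) = 4/9 + (5*W)/9 = 4/9 + 5*W/9)
X = -9/5 (X = 9/(-5) = 9*(-⅕) = -9/5 ≈ -1.8000)
l(N, H) = (H + N)/(-9/5 + H) (l(N, H) = (N + H)/(H - 9/5) = (H + N)/(-9/5 + H))
-23*(l(L(5, -4), -3) + (-12 + 73)) = -23*(5*(-3 + (4/9 + (5/9)*5))/(-9 + 5*(-3)) + (-12 + 73)) = -23*(5*(-3 + (4/9 + 25/9))/(-9 - 15) + 61) = -23*(5*(-3 + 29/9)/(-24) + 61) = -23*(5*(-1/24)*(2/9) + 61) = -23*(-5/108 + 61) = -23*6583/108 = -151409/108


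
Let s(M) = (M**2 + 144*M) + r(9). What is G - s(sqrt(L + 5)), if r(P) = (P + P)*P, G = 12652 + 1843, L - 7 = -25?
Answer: 14346 - 144*I*sqrt(13) ≈ 14346.0 - 519.2*I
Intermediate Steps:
L = -18 (L = 7 - 25 = -18)
G = 14495
r(P) = 2*P**2 (r(P) = (2*P)*P = 2*P**2)
s(M) = 162 + M**2 + 144*M (s(M) = (M**2 + 144*M) + 2*9**2 = (M**2 + 144*M) + 2*81 = (M**2 + 144*M) + 162 = 162 + M**2 + 144*M)
G - s(sqrt(L + 5)) = 14495 - (162 + (sqrt(-18 + 5))**2 + 144*sqrt(-18 + 5)) = 14495 - (162 + (sqrt(-13))**2 + 144*sqrt(-13)) = 14495 - (162 + (I*sqrt(13))**2 + 144*(I*sqrt(13))) = 14495 - (162 - 13 + 144*I*sqrt(13)) = 14495 - (149 + 144*I*sqrt(13)) = 14495 + (-149 - 144*I*sqrt(13)) = 14346 - 144*I*sqrt(13)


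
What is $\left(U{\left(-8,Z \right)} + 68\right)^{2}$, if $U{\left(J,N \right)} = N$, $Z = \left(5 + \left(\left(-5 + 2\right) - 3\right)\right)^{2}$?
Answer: $4761$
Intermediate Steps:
$Z = 1$ ($Z = \left(5 - 6\right)^{2} = \left(-1\right)^{2} = 1$)
$\left(U{\left(-8,Z \right)} + 68\right)^{2} = \left(1 + 68\right)^{2} = 69^{2} = 4761$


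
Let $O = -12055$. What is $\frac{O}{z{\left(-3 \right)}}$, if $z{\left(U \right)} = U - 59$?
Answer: $\frac{12055}{62} \approx 194.44$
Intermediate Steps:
$z{\left(U \right)} = -59 + U$
$\frac{O}{z{\left(-3 \right)}} = - \frac{12055}{-59 - 3} = - \frac{12055}{-62} = \left(-12055\right) \left(- \frac{1}{62}\right) = \frac{12055}{62}$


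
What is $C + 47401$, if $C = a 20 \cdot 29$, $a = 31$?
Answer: $65381$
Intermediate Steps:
$C = 17980$ ($C = 31 \cdot 20 \cdot 29 = 620 \cdot 29 = 17980$)
$C + 47401 = 17980 + 47401 = 65381$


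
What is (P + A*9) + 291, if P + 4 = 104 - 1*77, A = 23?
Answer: 521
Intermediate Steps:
P = 23 (P = -4 + (104 - 1*77) = -4 + (104 - 77) = -4 + 27 = 23)
(P + A*9) + 291 = (23 + 23*9) + 291 = (23 + 207) + 291 = 230 + 291 = 521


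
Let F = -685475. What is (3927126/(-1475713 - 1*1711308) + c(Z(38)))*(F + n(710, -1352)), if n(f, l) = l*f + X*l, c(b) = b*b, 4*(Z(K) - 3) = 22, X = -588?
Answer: -769918817946735/12748084 ≈ -6.0395e+7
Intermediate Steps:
Z(K) = 17/2 (Z(K) = 3 + (¼)*22 = 3 + 11/2 = 17/2)
c(b) = b²
n(f, l) = -588*l + f*l (n(f, l) = l*f - 588*l = f*l - 588*l = -588*l + f*l)
(3927126/(-1475713 - 1*1711308) + c(Z(38)))*(F + n(710, -1352)) = (3927126/(-1475713 - 1*1711308) + (17/2)²)*(-685475 - 1352*(-588 + 710)) = (3927126/(-1475713 - 1711308) + 289/4)*(-685475 - 1352*122) = (3927126/(-3187021) + 289/4)*(-685475 - 164944) = (3927126*(-1/3187021) + 289/4)*(-850419) = (-3927126/3187021 + 289/4)*(-850419) = (905340565/12748084)*(-850419) = -769918817946735/12748084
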